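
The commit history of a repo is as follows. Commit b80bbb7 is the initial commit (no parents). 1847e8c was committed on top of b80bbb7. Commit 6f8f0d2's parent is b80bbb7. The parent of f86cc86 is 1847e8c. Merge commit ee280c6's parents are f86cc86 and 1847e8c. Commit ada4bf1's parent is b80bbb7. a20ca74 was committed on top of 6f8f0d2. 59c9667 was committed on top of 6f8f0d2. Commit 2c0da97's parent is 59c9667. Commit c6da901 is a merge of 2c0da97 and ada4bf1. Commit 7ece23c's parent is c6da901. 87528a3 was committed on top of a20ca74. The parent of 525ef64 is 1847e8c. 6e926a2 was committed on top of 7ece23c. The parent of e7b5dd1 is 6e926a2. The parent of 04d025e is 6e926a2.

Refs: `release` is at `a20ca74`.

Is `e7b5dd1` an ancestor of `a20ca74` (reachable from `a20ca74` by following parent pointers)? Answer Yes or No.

Ancestors of a20ca74: {6f8f0d2, a20ca74, b80bbb7}.
e7b5dd1 is not in that set, so it is not an ancestor of a20ca74.

No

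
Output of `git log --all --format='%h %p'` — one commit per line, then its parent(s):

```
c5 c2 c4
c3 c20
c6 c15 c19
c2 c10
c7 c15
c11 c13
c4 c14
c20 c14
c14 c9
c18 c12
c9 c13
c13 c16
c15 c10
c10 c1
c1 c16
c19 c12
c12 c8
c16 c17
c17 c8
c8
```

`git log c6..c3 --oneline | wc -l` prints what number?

Reachable from c3: {c13, c14, c16, c17, c20, c3, c8, c9}.
Reachable from c6: {c1, c10, c12, c15, c16, c17, c19, c6, c8}.
In c3's history but not c6's: {c13, c14, c20, c3, c9} — 5 commits.

5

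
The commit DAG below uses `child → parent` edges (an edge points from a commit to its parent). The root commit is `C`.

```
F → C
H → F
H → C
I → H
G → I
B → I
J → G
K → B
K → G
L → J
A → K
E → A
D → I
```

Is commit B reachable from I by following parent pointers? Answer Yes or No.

Ancestors of I: {C, F, H, I}.
B is not in that set, so it is not an ancestor of I.

No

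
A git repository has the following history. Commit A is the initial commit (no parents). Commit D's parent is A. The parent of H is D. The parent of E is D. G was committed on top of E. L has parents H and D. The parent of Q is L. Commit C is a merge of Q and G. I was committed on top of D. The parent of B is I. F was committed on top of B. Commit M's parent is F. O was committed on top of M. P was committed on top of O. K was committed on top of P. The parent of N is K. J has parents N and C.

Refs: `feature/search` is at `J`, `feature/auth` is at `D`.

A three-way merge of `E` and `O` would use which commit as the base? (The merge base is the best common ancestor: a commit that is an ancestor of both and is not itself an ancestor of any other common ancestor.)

Ancestors of E: {A, D, E}.
Ancestors of O: {A, B, D, F, I, M, O}.
Common ancestors: {A, D}.
Among these, D is not an ancestor of any other common ancestor — it is the merge base.

D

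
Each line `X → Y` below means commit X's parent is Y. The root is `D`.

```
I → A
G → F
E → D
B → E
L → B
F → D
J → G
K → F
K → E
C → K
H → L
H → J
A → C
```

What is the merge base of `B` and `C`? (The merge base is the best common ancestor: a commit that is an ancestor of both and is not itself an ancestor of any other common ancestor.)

E

Ancestors of B: {B, D, E}.
Ancestors of C: {C, D, E, F, K}.
Common ancestors: {D, E}.
Among these, E is not an ancestor of any other common ancestor — it is the merge base.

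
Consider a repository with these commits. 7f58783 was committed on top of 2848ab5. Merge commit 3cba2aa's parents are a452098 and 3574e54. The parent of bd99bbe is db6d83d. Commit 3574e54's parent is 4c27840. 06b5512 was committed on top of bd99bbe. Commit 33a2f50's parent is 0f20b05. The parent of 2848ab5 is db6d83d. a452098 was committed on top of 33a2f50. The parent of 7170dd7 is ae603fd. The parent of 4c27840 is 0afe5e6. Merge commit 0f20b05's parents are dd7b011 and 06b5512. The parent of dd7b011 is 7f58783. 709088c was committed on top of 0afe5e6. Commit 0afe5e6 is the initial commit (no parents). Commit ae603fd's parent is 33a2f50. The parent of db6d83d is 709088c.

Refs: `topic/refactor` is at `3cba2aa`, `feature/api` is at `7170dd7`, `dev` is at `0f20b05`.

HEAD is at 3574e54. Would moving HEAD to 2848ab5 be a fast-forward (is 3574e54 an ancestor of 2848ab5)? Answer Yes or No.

No

A fast-forward from 3574e54 to 2848ab5 is possible iff 3574e54 is an ancestor of 2848ab5.
Ancestors of 2848ab5: {0afe5e6, 2848ab5, 709088c, db6d83d}.
3574e54 is not among them, so fast-forward is not possible.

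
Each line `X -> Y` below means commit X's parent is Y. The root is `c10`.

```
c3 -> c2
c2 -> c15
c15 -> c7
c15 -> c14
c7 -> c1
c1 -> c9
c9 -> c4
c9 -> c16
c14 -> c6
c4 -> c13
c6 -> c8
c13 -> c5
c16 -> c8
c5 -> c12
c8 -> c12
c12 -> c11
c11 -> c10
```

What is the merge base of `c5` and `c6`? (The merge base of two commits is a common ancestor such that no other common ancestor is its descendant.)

c12

Ancestors of c5: {c10, c11, c12, c5}.
Ancestors of c6: {c10, c11, c12, c6, c8}.
Common ancestors: {c10, c11, c12}.
Among these, c12 is not an ancestor of any other common ancestor — it is the merge base.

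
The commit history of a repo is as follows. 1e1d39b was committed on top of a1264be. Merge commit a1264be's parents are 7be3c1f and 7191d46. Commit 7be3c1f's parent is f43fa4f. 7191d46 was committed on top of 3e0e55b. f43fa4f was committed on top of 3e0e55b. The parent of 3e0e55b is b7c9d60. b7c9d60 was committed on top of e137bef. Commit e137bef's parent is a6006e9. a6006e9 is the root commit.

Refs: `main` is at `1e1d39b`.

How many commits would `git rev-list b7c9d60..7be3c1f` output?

Reachable from 7be3c1f: {3e0e55b, 7be3c1f, a6006e9, b7c9d60, e137bef, f43fa4f}.
Reachable from b7c9d60: {a6006e9, b7c9d60, e137bef}.
In 7be3c1f's history but not b7c9d60's: {3e0e55b, 7be3c1f, f43fa4f} — 3 commits.

3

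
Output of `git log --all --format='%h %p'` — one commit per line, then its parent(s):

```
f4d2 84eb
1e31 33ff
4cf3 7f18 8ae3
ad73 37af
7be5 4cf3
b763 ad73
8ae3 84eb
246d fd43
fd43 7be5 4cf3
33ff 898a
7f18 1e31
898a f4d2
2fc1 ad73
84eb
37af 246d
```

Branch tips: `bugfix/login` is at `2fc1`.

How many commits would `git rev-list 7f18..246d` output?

5

Reachable from 246d: {1e31, 246d, 33ff, 4cf3, 7be5, 7f18, 84eb, 898a, 8ae3, f4d2, fd43}.
Reachable from 7f18: {1e31, 33ff, 7f18, 84eb, 898a, f4d2}.
In 246d's history but not 7f18's: {246d, 4cf3, 7be5, 8ae3, fd43} — 5 commits.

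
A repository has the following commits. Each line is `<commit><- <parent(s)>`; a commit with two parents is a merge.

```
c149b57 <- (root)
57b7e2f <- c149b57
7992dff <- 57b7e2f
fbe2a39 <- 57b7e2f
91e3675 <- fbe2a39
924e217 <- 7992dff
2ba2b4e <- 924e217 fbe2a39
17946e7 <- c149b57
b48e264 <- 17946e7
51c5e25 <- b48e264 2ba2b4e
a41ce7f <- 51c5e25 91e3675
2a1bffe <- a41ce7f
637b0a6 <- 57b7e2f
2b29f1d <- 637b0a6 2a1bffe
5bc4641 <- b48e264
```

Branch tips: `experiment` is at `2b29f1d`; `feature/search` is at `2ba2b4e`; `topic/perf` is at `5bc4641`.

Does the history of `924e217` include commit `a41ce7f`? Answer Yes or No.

No

Ancestors of 924e217: {57b7e2f, 7992dff, 924e217, c149b57}.
a41ce7f is not in that set, so it is not an ancestor of 924e217.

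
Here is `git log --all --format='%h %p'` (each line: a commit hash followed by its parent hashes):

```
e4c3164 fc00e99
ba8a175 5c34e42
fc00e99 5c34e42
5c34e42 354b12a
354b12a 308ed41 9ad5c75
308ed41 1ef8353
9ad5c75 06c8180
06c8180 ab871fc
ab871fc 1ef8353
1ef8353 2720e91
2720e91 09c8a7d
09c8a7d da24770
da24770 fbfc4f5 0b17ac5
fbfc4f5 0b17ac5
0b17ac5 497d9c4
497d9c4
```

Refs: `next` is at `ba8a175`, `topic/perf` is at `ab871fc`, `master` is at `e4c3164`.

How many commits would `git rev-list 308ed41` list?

8

Walking parent pointers from 308ed41: reachable set = {09c8a7d, 0b17ac5, 1ef8353, 2720e91, 308ed41, 497d9c4, da24770, fbfc4f5}.
That is 8 commits.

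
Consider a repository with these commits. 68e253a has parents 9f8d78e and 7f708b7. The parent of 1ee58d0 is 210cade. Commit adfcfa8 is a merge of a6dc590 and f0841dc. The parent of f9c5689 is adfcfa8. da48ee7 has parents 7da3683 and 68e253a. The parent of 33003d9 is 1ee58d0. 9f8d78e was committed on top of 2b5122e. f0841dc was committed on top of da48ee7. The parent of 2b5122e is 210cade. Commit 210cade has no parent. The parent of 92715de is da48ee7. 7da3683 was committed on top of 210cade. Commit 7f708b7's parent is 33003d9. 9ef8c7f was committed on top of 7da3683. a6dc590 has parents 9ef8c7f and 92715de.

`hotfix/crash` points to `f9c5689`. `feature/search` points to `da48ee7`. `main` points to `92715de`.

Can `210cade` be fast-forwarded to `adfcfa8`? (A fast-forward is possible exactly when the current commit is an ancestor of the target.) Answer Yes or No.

Yes

A fast-forward from 210cade to adfcfa8 is possible iff 210cade is an ancestor of adfcfa8.
Ancestors of adfcfa8: {1ee58d0, 210cade, 2b5122e, 33003d9, 68e253a, 7da3683, 7f708b7, 92715de, 9ef8c7f, 9f8d78e, a6dc590, adfcfa8, da48ee7, f0841dc}.
210cade is among them, so fast-forward is possible.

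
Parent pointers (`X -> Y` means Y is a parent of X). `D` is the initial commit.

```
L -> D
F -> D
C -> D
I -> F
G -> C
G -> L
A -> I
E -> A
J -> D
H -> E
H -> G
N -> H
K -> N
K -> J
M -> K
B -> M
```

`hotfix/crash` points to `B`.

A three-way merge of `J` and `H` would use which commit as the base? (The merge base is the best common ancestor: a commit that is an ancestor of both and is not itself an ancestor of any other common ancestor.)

D

Ancestors of J: {D, J}.
Ancestors of H: {A, C, D, E, F, G, H, I, L}.
Common ancestors: {D}.
The only common ancestor is D, so it is the merge base.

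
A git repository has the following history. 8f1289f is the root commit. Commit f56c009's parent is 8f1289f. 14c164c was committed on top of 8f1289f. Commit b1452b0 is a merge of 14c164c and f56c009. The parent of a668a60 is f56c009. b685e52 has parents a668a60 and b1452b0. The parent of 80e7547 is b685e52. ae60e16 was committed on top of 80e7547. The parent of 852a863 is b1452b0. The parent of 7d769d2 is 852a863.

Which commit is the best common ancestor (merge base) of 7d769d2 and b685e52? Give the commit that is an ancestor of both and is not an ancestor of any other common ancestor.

Ancestors of 7d769d2: {14c164c, 7d769d2, 852a863, 8f1289f, b1452b0, f56c009}.
Ancestors of b685e52: {14c164c, 8f1289f, a668a60, b1452b0, b685e52, f56c009}.
Common ancestors: {14c164c, 8f1289f, b1452b0, f56c009}.
Among these, b1452b0 is not an ancestor of any other common ancestor — it is the merge base.

b1452b0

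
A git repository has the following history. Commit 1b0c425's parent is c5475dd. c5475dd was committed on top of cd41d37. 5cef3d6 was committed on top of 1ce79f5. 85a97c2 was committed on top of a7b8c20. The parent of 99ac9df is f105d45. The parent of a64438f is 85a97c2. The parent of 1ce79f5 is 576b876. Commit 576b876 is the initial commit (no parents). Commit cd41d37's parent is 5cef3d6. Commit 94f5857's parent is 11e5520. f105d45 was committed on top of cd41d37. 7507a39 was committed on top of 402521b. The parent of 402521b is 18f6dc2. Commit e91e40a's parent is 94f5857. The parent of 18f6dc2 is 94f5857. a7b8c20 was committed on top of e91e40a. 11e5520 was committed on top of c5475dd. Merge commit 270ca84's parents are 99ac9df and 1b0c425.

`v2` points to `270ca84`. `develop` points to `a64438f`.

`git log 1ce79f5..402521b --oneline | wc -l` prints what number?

7

Reachable from 402521b: {11e5520, 18f6dc2, 1ce79f5, 402521b, 576b876, 5cef3d6, 94f5857, c5475dd, cd41d37}.
Reachable from 1ce79f5: {1ce79f5, 576b876}.
In 402521b's history but not 1ce79f5's: {11e5520, 18f6dc2, 402521b, 5cef3d6, 94f5857, c5475dd, cd41d37} — 7 commits.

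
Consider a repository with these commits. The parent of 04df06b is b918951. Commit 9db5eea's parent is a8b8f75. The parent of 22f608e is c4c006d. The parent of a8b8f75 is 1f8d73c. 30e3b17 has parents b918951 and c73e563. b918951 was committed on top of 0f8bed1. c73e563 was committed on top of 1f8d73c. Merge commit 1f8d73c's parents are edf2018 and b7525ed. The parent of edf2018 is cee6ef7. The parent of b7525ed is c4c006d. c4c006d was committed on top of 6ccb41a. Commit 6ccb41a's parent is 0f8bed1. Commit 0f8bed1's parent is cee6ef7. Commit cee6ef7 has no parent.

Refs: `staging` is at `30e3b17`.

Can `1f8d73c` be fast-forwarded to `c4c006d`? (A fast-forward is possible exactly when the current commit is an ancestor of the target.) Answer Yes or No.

No

A fast-forward from 1f8d73c to c4c006d is possible iff 1f8d73c is an ancestor of c4c006d.
Ancestors of c4c006d: {0f8bed1, 6ccb41a, c4c006d, cee6ef7}.
1f8d73c is not among them, so fast-forward is not possible.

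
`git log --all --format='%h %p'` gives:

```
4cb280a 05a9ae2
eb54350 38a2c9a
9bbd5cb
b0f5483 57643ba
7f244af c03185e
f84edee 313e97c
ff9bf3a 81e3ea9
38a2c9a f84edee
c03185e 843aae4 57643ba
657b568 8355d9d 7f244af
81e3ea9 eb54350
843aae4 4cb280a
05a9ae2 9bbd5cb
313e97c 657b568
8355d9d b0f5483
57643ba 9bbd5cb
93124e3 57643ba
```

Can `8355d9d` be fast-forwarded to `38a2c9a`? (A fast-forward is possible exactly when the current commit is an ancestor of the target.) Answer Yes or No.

Yes

A fast-forward from 8355d9d to 38a2c9a is possible iff 8355d9d is an ancestor of 38a2c9a.
Ancestors of 38a2c9a: {05a9ae2, 313e97c, 38a2c9a, 4cb280a, 57643ba, 657b568, 7f244af, 8355d9d, 843aae4, 9bbd5cb, b0f5483, c03185e, f84edee}.
8355d9d is among them, so fast-forward is possible.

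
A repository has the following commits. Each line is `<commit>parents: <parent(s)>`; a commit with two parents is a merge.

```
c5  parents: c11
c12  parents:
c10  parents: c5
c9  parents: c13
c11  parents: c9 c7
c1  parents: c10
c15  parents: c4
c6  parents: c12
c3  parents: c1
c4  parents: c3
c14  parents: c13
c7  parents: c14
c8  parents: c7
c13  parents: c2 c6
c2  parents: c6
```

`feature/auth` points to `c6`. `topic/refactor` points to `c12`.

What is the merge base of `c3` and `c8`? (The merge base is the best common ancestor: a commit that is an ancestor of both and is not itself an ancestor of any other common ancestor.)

Ancestors of c3: {c1, c10, c11, c12, c13, c14, c2, c3, c5, c6, c7, c9}.
Ancestors of c8: {c12, c13, c14, c2, c6, c7, c8}.
Common ancestors: {c12, c13, c14, c2, c6, c7}.
Among these, c7 is not an ancestor of any other common ancestor — it is the merge base.

c7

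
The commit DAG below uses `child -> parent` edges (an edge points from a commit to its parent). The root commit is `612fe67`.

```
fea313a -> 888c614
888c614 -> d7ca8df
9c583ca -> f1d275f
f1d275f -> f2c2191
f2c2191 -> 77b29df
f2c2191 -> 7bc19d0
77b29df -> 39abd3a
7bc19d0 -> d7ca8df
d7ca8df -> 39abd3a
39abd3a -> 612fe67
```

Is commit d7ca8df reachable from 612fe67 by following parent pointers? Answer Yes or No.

Ancestors of 612fe67: {612fe67}.
d7ca8df is not in that set, so it is not an ancestor of 612fe67.

No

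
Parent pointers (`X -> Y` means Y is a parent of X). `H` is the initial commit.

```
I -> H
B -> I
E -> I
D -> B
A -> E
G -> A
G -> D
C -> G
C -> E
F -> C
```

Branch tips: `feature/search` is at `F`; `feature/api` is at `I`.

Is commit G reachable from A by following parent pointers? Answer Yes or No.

No

Ancestors of A: {A, E, H, I}.
G is not in that set, so it is not an ancestor of A.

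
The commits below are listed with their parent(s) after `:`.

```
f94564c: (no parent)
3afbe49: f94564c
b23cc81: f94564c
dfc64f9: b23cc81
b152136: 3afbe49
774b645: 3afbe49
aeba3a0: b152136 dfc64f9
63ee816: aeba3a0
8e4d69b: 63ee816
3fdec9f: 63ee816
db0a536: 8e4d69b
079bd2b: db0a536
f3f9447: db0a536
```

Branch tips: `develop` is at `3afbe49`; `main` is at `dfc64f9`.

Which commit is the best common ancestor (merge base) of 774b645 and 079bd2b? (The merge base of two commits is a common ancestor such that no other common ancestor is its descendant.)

Ancestors of 774b645: {3afbe49, 774b645, f94564c}.
Ancestors of 079bd2b: {079bd2b, 3afbe49, 63ee816, 8e4d69b, aeba3a0, b152136, b23cc81, db0a536, dfc64f9, f94564c}.
Common ancestors: {3afbe49, f94564c}.
Among these, 3afbe49 is not an ancestor of any other common ancestor — it is the merge base.

3afbe49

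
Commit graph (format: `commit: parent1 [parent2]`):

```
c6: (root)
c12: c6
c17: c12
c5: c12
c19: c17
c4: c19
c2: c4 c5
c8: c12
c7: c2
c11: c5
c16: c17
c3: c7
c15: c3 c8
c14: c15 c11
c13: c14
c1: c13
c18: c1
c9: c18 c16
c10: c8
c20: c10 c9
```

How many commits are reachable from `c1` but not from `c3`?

6

Reachable from c1: {c1, c11, c12, c13, c14, c15, c17, c19, c2, c3, c4, c5, c6, c7, c8}.
Reachable from c3: {c12, c17, c19, c2, c3, c4, c5, c6, c7}.
In c1's history but not c3's: {c1, c11, c13, c14, c15, c8} — 6 commits.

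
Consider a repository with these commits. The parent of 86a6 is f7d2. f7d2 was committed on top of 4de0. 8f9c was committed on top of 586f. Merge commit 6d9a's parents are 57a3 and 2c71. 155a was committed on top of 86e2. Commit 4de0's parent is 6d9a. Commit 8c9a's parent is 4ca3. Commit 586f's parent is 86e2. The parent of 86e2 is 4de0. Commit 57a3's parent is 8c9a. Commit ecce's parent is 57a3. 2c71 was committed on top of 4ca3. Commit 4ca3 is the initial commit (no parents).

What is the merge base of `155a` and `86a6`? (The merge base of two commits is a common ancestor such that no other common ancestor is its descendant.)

4de0

Ancestors of 155a: {155a, 2c71, 4ca3, 4de0, 57a3, 6d9a, 86e2, 8c9a}.
Ancestors of 86a6: {2c71, 4ca3, 4de0, 57a3, 6d9a, 86a6, 8c9a, f7d2}.
Common ancestors: {2c71, 4ca3, 4de0, 57a3, 6d9a, 8c9a}.
Among these, 4de0 is not an ancestor of any other common ancestor — it is the merge base.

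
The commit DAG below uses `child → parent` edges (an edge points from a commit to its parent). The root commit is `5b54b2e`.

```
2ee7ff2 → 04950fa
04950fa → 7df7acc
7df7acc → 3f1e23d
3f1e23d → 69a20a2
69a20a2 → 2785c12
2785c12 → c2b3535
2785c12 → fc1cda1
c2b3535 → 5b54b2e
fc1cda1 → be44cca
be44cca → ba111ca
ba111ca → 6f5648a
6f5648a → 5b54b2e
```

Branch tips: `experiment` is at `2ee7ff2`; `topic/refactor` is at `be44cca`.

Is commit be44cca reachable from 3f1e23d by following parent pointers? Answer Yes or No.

Ancestors of 3f1e23d (commits reachable by following parents): {2785c12, 3f1e23d, 5b54b2e, 69a20a2, 6f5648a, ba111ca, be44cca, c2b3535, fc1cda1}.
be44cca is in that set, so it is an ancestor of 3f1e23d.

Yes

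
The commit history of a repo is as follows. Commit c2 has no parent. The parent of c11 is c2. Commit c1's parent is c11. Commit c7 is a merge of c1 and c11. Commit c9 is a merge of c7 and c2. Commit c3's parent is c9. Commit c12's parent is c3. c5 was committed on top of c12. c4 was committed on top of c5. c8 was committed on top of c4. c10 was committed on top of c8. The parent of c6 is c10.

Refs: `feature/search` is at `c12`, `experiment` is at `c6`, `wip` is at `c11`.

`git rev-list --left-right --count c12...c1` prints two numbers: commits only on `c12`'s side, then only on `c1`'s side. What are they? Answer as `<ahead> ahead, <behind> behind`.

4 ahead, 0 behind

Reachable from c12: {c1, c11, c12, c2, c3, c7, c9}.
Reachable from c1: {c1, c11, c2}.
Only in c12's history (ahead): {c12, c3, c7, c9} — 4.
Only in c1's history (behind): {} — 0.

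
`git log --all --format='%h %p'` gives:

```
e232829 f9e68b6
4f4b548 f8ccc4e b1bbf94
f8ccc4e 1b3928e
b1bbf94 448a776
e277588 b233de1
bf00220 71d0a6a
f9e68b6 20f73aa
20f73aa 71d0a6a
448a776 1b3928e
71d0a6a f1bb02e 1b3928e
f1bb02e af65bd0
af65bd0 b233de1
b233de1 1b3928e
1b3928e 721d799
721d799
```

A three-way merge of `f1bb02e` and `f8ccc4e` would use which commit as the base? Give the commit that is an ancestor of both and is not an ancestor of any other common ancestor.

1b3928e

Ancestors of f1bb02e: {1b3928e, 721d799, af65bd0, b233de1, f1bb02e}.
Ancestors of f8ccc4e: {1b3928e, 721d799, f8ccc4e}.
Common ancestors: {1b3928e, 721d799}.
Among these, 1b3928e is not an ancestor of any other common ancestor — it is the merge base.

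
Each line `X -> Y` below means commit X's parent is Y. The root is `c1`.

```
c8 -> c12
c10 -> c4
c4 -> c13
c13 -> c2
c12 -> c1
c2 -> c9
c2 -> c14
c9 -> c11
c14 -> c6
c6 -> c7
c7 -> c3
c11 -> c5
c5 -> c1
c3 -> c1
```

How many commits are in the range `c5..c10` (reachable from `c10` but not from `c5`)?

Reachable from c10: {c1, c10, c11, c13, c14, c2, c3, c4, c5, c6, c7, c9}.
Reachable from c5: {c1, c5}.
In c10's history but not c5's: {c10, c11, c13, c14, c2, c3, c4, c6, c7, c9} — 10 commits.

10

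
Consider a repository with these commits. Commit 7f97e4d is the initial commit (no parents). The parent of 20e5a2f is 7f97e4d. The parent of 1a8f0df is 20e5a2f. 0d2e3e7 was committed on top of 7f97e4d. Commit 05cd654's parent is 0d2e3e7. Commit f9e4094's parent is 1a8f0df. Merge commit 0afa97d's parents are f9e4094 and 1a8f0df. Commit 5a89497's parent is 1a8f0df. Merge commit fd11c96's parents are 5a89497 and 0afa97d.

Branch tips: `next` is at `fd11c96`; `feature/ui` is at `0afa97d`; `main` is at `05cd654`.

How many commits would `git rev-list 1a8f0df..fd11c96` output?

4

Reachable from fd11c96: {0afa97d, 1a8f0df, 20e5a2f, 5a89497, 7f97e4d, f9e4094, fd11c96}.
Reachable from 1a8f0df: {1a8f0df, 20e5a2f, 7f97e4d}.
In fd11c96's history but not 1a8f0df's: {0afa97d, 5a89497, f9e4094, fd11c96} — 4 commits.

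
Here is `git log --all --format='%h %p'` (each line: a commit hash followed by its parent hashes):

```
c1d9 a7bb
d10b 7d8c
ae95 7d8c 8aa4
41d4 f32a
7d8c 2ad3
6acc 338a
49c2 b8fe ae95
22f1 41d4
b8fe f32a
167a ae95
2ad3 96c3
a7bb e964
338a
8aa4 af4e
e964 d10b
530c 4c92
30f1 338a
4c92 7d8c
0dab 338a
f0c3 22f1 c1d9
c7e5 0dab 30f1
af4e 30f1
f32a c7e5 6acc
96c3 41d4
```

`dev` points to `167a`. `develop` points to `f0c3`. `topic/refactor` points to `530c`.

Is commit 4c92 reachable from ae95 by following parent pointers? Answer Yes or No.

Ancestors of ae95: {0dab, 2ad3, 30f1, 338a, 41d4, 6acc, 7d8c, 8aa4, 96c3, ae95, af4e, c7e5, f32a}.
4c92 is not in that set, so it is not an ancestor of ae95.

No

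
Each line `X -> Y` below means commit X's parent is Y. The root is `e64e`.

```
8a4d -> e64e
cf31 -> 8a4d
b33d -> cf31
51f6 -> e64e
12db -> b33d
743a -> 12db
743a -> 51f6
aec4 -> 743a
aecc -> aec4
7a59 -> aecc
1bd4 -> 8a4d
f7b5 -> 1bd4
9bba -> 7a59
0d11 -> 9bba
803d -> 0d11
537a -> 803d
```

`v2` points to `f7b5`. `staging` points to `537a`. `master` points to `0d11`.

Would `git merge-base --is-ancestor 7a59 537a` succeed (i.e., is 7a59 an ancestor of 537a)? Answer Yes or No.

Ancestors of 537a (commits reachable by following parents): {0d11, 12db, 51f6, 537a, 743a, 7a59, 803d, 8a4d, 9bba, aec4, aecc, b33d, cf31, e64e}.
7a59 is in that set, so it is an ancestor of 537a.

Yes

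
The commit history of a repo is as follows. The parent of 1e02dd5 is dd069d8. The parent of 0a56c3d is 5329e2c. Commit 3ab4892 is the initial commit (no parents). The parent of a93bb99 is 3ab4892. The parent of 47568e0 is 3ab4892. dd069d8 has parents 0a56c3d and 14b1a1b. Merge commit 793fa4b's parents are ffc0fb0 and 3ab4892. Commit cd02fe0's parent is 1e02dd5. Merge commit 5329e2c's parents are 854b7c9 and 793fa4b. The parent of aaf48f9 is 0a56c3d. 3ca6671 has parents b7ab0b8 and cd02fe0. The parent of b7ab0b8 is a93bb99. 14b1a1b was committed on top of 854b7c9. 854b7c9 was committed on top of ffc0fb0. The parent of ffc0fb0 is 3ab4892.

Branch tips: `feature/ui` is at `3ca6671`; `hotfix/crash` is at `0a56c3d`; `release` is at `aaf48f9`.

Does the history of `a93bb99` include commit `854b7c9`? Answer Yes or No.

No

Ancestors of a93bb99: {3ab4892, a93bb99}.
854b7c9 is not in that set, so it is not an ancestor of a93bb99.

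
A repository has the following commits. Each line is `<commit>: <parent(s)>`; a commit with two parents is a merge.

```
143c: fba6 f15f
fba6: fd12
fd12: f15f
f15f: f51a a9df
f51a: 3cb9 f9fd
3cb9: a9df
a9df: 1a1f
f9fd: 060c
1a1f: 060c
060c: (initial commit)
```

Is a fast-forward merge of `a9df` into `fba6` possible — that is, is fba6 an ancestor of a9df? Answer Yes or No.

A fast-forward from fba6 to a9df is possible iff fba6 is an ancestor of a9df.
Ancestors of a9df: {060c, 1a1f, a9df}.
fba6 is not among them, so fast-forward is not possible.

No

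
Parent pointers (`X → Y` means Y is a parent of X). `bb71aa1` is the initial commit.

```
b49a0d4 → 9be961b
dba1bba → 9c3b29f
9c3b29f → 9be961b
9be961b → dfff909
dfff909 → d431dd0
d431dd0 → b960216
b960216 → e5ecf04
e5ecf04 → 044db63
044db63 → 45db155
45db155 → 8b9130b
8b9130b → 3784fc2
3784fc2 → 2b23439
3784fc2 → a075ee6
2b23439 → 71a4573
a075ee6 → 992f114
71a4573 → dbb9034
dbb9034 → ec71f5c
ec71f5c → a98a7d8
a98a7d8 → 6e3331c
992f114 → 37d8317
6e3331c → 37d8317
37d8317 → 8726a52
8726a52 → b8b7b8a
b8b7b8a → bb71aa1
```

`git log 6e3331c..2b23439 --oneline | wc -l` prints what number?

5

Reachable from 2b23439: {2b23439, 37d8317, 6e3331c, 71a4573, 8726a52, a98a7d8, b8b7b8a, bb71aa1, dbb9034, ec71f5c}.
Reachable from 6e3331c: {37d8317, 6e3331c, 8726a52, b8b7b8a, bb71aa1}.
In 2b23439's history but not 6e3331c's: {2b23439, 71a4573, a98a7d8, dbb9034, ec71f5c} — 5 commits.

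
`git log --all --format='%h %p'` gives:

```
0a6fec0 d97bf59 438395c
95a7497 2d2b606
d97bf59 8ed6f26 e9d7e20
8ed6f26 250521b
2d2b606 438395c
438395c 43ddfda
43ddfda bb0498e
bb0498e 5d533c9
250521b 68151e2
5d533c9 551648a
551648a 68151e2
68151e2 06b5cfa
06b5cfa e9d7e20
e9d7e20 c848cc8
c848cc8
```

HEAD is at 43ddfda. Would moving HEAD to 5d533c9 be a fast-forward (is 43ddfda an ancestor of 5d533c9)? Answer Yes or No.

A fast-forward from 43ddfda to 5d533c9 is possible iff 43ddfda is an ancestor of 5d533c9.
Ancestors of 5d533c9: {06b5cfa, 551648a, 5d533c9, 68151e2, c848cc8, e9d7e20}.
43ddfda is not among them, so fast-forward is not possible.

No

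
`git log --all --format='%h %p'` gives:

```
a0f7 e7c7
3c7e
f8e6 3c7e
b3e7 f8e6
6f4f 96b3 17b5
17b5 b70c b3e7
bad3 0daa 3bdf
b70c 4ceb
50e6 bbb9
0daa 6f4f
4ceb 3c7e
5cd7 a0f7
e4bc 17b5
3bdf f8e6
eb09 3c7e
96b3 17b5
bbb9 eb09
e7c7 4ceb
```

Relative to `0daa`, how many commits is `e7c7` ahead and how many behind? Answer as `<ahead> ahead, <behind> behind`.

Reachable from e7c7: {3c7e, 4ceb, e7c7}.
Reachable from 0daa: {0daa, 17b5, 3c7e, 4ceb, 6f4f, 96b3, b3e7, b70c, f8e6}.
Only in e7c7's history (ahead): {e7c7} — 1.
Only in 0daa's history (behind): {0daa, 17b5, 6f4f, 96b3, b3e7, b70c, f8e6} — 7.

1 ahead, 7 behind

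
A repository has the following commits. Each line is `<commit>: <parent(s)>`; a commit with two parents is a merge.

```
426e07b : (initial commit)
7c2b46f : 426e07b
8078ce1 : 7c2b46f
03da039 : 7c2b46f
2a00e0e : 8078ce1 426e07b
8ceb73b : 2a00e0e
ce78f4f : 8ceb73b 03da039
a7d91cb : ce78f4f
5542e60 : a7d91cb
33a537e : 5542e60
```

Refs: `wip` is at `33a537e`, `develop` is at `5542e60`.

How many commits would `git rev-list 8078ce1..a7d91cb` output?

Reachable from a7d91cb: {03da039, 2a00e0e, 426e07b, 7c2b46f, 8078ce1, 8ceb73b, a7d91cb, ce78f4f}.
Reachable from 8078ce1: {426e07b, 7c2b46f, 8078ce1}.
In a7d91cb's history but not 8078ce1's: {03da039, 2a00e0e, 8ceb73b, a7d91cb, ce78f4f} — 5 commits.

5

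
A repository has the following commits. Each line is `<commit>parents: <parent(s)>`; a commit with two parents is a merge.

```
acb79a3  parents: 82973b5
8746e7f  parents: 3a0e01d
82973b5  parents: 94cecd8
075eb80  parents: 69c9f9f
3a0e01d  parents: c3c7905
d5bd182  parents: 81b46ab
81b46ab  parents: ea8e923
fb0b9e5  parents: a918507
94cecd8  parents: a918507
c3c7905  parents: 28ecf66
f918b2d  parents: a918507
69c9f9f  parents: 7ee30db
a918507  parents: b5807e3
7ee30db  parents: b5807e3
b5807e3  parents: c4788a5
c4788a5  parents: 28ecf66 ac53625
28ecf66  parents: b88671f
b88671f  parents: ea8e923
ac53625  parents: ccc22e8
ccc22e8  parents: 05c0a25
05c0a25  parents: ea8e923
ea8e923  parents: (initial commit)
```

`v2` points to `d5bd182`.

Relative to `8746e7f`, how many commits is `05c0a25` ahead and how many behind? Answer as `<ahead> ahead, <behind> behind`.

1 ahead, 5 behind

Reachable from 05c0a25: {05c0a25, ea8e923}.
Reachable from 8746e7f: {28ecf66, 3a0e01d, 8746e7f, b88671f, c3c7905, ea8e923}.
Only in 05c0a25's history (ahead): {05c0a25} — 1.
Only in 8746e7f's history (behind): {28ecf66, 3a0e01d, 8746e7f, b88671f, c3c7905} — 5.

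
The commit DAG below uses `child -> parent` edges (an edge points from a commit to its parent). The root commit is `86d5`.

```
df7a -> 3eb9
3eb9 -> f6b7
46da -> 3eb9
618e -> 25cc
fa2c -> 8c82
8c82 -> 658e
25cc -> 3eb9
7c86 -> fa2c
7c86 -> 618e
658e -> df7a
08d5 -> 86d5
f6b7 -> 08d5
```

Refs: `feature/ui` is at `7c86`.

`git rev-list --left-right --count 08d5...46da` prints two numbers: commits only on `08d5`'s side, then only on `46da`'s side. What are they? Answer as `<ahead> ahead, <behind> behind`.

Reachable from 08d5: {08d5, 86d5}.
Reachable from 46da: {08d5, 3eb9, 46da, 86d5, f6b7}.
Only in 08d5's history (ahead): {} — 0.
Only in 46da's history (behind): {3eb9, 46da, f6b7} — 3.

0 ahead, 3 behind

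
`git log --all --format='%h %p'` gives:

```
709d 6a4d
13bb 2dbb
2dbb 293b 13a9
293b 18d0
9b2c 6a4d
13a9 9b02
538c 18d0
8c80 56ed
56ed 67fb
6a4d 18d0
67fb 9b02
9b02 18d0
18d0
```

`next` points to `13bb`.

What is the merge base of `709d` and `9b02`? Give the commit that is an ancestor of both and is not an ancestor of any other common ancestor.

18d0

Ancestors of 709d: {18d0, 6a4d, 709d}.
Ancestors of 9b02: {18d0, 9b02}.
Common ancestors: {18d0}.
The only common ancestor is 18d0, so it is the merge base.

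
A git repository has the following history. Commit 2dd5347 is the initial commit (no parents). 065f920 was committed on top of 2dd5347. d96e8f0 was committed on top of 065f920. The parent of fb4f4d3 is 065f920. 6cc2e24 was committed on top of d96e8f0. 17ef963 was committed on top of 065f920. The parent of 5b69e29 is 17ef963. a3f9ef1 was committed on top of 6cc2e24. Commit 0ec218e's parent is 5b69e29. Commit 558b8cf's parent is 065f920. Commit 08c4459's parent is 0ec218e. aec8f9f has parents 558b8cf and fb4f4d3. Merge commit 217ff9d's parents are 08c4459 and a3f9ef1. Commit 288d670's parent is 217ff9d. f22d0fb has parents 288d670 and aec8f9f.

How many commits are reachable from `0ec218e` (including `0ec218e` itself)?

5

Walking parent pointers from 0ec218e: reachable set = {065f920, 0ec218e, 17ef963, 2dd5347, 5b69e29}.
That is 5 commits.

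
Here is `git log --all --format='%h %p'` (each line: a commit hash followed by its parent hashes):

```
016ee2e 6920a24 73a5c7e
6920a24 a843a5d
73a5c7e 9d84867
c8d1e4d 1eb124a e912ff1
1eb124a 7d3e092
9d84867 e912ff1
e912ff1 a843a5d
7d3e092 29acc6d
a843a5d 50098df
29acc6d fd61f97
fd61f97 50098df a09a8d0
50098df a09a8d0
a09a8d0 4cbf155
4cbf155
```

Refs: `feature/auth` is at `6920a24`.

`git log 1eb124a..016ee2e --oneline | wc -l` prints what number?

Reachable from 016ee2e: {016ee2e, 4cbf155, 50098df, 6920a24, 73a5c7e, 9d84867, a09a8d0, a843a5d, e912ff1}.
Reachable from 1eb124a: {1eb124a, 29acc6d, 4cbf155, 50098df, 7d3e092, a09a8d0, fd61f97}.
In 016ee2e's history but not 1eb124a's: {016ee2e, 6920a24, 73a5c7e, 9d84867, a843a5d, e912ff1} — 6 commits.

6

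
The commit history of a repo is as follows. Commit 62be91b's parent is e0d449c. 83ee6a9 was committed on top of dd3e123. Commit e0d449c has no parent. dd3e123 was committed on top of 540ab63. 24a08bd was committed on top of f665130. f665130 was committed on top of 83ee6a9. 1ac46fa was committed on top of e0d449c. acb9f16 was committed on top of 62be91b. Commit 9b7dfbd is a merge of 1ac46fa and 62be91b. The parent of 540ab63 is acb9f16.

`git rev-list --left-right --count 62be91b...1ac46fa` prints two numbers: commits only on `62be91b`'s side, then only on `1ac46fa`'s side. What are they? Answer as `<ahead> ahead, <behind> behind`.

Reachable from 62be91b: {62be91b, e0d449c}.
Reachable from 1ac46fa: {1ac46fa, e0d449c}.
Only in 62be91b's history (ahead): {62be91b} — 1.
Only in 1ac46fa's history (behind): {1ac46fa} — 1.

1 ahead, 1 behind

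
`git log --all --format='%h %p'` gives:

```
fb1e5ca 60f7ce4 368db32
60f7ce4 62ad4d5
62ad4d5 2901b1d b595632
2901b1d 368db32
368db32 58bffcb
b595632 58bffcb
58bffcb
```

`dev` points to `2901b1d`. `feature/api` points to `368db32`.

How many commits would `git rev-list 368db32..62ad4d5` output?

3

Reachable from 62ad4d5: {2901b1d, 368db32, 58bffcb, 62ad4d5, b595632}.
Reachable from 368db32: {368db32, 58bffcb}.
In 62ad4d5's history but not 368db32's: {2901b1d, 62ad4d5, b595632} — 3 commits.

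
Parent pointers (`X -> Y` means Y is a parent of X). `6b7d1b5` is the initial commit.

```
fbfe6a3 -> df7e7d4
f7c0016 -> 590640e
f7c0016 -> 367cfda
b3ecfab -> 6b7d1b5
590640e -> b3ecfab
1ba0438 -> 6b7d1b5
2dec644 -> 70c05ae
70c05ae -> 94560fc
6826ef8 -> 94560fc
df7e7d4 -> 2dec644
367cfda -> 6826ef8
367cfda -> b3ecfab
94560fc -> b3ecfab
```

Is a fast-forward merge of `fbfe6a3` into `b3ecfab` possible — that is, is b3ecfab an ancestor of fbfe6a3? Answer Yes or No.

Yes

A fast-forward from b3ecfab to fbfe6a3 is possible iff b3ecfab is an ancestor of fbfe6a3.
Ancestors of fbfe6a3: {2dec644, 6b7d1b5, 70c05ae, 94560fc, b3ecfab, df7e7d4, fbfe6a3}.
b3ecfab is among them, so fast-forward is possible.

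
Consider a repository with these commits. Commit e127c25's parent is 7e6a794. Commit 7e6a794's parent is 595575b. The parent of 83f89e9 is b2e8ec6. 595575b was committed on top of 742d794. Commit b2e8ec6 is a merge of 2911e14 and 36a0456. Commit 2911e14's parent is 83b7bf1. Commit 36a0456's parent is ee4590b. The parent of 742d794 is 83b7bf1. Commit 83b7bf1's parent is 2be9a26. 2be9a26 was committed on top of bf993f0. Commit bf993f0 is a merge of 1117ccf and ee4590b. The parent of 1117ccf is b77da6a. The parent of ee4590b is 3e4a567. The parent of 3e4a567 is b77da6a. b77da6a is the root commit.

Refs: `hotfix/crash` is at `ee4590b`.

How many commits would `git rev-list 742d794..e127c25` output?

3

Reachable from e127c25: {1117ccf, 2be9a26, 3e4a567, 595575b, 742d794, 7e6a794, 83b7bf1, b77da6a, bf993f0, e127c25, ee4590b}.
Reachable from 742d794: {1117ccf, 2be9a26, 3e4a567, 742d794, 83b7bf1, b77da6a, bf993f0, ee4590b}.
In e127c25's history but not 742d794's: {595575b, 7e6a794, e127c25} — 3 commits.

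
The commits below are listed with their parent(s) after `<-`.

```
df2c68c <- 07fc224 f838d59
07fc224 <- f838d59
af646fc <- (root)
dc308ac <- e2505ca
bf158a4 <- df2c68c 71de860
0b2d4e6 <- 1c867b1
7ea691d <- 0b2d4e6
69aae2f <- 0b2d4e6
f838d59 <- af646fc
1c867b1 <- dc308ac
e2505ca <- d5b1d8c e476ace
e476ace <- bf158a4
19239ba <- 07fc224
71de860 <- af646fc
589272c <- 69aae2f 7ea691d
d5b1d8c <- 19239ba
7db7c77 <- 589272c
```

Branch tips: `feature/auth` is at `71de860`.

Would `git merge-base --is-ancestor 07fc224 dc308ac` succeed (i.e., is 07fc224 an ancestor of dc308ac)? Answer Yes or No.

Yes

Ancestors of dc308ac (commits reachable by following parents): {07fc224, 19239ba, 71de860, af646fc, bf158a4, d5b1d8c, dc308ac, df2c68c, e2505ca, e476ace, f838d59}.
07fc224 is in that set, so it is an ancestor of dc308ac.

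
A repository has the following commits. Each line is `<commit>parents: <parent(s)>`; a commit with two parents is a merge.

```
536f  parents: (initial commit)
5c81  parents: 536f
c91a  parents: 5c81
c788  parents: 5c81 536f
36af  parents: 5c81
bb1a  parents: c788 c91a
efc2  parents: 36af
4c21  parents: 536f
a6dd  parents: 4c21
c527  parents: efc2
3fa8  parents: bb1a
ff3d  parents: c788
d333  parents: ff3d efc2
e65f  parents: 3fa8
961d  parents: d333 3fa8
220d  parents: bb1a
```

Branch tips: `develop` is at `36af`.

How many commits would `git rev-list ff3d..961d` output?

Reachable from 961d: {36af, 3fa8, 536f, 5c81, 961d, bb1a, c788, c91a, d333, efc2, ff3d}.
Reachable from ff3d: {536f, 5c81, c788, ff3d}.
In 961d's history but not ff3d's: {36af, 3fa8, 961d, bb1a, c91a, d333, efc2} — 7 commits.

7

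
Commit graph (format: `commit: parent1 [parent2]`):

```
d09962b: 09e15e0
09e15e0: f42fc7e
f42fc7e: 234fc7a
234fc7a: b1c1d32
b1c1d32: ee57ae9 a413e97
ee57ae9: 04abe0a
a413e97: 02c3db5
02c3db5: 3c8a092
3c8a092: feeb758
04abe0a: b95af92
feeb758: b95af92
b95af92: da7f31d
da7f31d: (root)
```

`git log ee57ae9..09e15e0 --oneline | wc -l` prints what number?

Reachable from 09e15e0: {02c3db5, 04abe0a, 09e15e0, 234fc7a, 3c8a092, a413e97, b1c1d32, b95af92, da7f31d, ee57ae9, f42fc7e, feeb758}.
Reachable from ee57ae9: {04abe0a, b95af92, da7f31d, ee57ae9}.
In 09e15e0's history but not ee57ae9's: {02c3db5, 09e15e0, 234fc7a, 3c8a092, a413e97, b1c1d32, f42fc7e, feeb758} — 8 commits.

8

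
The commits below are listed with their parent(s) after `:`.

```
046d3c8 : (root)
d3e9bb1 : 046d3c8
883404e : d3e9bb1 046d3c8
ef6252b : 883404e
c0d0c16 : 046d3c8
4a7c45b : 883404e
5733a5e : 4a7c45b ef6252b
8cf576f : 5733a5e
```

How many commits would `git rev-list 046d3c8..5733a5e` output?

Reachable from 5733a5e: {046d3c8, 4a7c45b, 5733a5e, 883404e, d3e9bb1, ef6252b}.
Reachable from 046d3c8: {046d3c8}.
In 5733a5e's history but not 046d3c8's: {4a7c45b, 5733a5e, 883404e, d3e9bb1, ef6252b} — 5 commits.

5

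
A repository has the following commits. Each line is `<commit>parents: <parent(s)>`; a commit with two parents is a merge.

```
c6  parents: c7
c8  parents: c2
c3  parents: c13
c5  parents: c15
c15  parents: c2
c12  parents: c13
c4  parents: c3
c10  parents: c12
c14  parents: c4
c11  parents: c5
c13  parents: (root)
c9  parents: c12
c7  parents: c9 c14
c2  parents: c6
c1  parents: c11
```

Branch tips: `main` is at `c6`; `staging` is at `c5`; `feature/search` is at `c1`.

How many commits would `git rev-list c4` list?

Walking parent pointers from c4: reachable set = {c13, c3, c4}.
That is 3 commits.

3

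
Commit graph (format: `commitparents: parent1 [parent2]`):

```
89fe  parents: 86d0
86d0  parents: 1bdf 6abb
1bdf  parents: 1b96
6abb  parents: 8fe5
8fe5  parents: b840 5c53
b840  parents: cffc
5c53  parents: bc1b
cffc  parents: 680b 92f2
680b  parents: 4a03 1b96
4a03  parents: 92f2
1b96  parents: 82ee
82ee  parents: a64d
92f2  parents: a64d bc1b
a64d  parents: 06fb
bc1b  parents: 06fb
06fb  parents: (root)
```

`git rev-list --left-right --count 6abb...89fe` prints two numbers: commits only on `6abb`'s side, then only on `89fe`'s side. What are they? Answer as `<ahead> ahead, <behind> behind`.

0 ahead, 3 behind

Reachable from 6abb: {06fb, 1b96, 4a03, 5c53, 680b, 6abb, 82ee, 8fe5, 92f2, a64d, b840, bc1b, cffc}.
Reachable from 89fe: {06fb, 1b96, 1bdf, 4a03, 5c53, 680b, 6abb, 82ee, 86d0, 89fe, 8fe5, 92f2, a64d, b840, bc1b, cffc}.
Only in 6abb's history (ahead): {} — 0.
Only in 89fe's history (behind): {1bdf, 86d0, 89fe} — 3.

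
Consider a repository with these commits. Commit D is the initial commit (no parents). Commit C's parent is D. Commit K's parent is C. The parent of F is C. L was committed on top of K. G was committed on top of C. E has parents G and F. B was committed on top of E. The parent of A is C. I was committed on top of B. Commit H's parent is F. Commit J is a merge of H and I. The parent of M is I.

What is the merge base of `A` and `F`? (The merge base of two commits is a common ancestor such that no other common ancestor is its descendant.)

Ancestors of A: {A, C, D}.
Ancestors of F: {C, D, F}.
Common ancestors: {C, D}.
Among these, C is not an ancestor of any other common ancestor — it is the merge base.

C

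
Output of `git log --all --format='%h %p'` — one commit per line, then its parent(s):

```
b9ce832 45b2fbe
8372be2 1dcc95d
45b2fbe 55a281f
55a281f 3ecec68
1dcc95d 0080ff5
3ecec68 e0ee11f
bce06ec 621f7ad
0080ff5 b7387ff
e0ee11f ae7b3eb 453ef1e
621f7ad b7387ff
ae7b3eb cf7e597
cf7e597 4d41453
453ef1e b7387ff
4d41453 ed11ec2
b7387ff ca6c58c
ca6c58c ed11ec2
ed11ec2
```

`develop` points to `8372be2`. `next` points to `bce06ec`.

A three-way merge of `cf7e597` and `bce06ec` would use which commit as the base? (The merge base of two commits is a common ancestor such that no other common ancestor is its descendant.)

ed11ec2

Ancestors of cf7e597: {4d41453, cf7e597, ed11ec2}.
Ancestors of bce06ec: {621f7ad, b7387ff, bce06ec, ca6c58c, ed11ec2}.
Common ancestors: {ed11ec2}.
The only common ancestor is ed11ec2, so it is the merge base.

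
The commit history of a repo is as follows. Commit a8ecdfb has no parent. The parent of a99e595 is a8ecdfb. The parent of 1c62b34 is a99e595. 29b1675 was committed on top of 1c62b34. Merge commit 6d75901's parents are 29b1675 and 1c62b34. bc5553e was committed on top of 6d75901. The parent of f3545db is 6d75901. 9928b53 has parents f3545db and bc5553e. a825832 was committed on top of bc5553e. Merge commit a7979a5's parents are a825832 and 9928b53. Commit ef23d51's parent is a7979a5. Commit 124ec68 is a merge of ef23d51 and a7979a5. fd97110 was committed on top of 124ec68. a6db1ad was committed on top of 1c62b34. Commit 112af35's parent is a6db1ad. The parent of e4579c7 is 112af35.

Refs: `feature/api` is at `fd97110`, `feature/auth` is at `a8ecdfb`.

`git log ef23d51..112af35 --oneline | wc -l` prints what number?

Reachable from 112af35: {112af35, 1c62b34, a6db1ad, a8ecdfb, a99e595}.
Reachable from ef23d51: {1c62b34, 29b1675, 6d75901, 9928b53, a7979a5, a825832, a8ecdfb, a99e595, bc5553e, ef23d51, f3545db}.
In 112af35's history but not ef23d51's: {112af35, a6db1ad} — 2 commits.

2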